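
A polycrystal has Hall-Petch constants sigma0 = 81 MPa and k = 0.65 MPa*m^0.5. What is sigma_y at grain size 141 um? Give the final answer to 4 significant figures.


sigma_y = sigma0 + k / sqrt(d)
d = 141 um = 1.41e-04 m
sigma_y = 81 + 0.65 / sqrt(1.41e-04)
sigma_y = 135.7 MPa


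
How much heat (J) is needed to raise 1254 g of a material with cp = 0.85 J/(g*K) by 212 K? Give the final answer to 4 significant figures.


Q = m * cp * dT
Q = 1254 * 0.85 * 212
Q = 226000 J


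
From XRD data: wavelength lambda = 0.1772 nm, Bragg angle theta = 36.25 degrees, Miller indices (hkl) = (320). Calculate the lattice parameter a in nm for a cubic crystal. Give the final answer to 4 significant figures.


d = lambda / (2*sin(theta))
d = 0.1772 / (2*sin(36.25 deg))
d = 0.149837 nm
a = d * sqrt(h^2+k^2+l^2) = 0.149837 * sqrt(13)
a = 0.5402 nm


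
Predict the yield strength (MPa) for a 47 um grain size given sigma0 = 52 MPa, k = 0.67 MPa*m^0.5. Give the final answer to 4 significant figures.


sigma_y = sigma0 + k / sqrt(d)
d = 47 um = 4.7e-05 m
sigma_y = 52 + 0.67 / sqrt(4.7e-05)
sigma_y = 149.7 MPa


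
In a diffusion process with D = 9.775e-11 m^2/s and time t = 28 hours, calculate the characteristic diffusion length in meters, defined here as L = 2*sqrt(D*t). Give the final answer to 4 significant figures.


t = 28 hr = 100800 s
Diffusion length = 2*sqrt(D*t)
= 2*sqrt(9.775e-11 * 100800)
= 6.278e-03 m


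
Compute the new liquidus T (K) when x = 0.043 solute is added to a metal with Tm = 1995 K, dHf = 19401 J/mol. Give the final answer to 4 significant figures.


dT = R*Tm^2*x / dHf
dT = 8.314 * 1995^2 * 0.043 / 19401
dT = 73.3399 K
T_new = 1995 - 73.3399 = 1922 K


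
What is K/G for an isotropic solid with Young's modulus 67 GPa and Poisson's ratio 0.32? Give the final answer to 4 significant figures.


G = E / (2*(1+nu))
G = 67 / (2*(1+0.32)) = 25.3788 GPa
K = E / (3*(1-2*nu))
K = 67 / (3*(1-2*0.32)) = 62.037 GPa
K/G = 62.037 / 25.3788 = 2.444


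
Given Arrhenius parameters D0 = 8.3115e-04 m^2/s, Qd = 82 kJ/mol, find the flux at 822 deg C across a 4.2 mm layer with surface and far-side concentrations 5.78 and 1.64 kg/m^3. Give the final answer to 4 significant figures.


Step 1: D = D0 * exp(-Qd/(R*T))
T = 822 + 273.15 = 1095.15 K
D = 8.3115e-04 * exp(-82e3 / (8.314 * 1095.15)) = 1.01962e-07 m^2/s
Step 2: J = D * (C1 - C2) / dx
J = 1.01962e-07 * (5.78 - 1.64) / 4.2e-03
J = 1.005e-04 kg/(m^2*s)


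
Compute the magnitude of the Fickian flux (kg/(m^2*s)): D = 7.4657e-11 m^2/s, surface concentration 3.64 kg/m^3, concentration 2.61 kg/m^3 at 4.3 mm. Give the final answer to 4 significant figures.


J = -D * (dC/dx) = D * (C1 - C2) / dx
J = 7.4657e-11 * (3.64 - 2.61) / 4.3e-03
J = 1.788e-08 kg/(m^2*s)


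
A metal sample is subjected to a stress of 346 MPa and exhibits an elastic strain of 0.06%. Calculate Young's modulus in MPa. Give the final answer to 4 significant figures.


E = sigma / epsilon
epsilon = 0.06% = 6e-04
E = 346 / 6e-04
E = 576700 MPa


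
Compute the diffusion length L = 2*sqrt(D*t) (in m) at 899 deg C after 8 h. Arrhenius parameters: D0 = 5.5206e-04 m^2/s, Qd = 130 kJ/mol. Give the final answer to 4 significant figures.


Step 1: D = D0 * exp(-Qd/(R*T))
T = 1172.15 K
D = 5.5206e-04 * exp(-130e3 / (8.314 * 1172.15)) = 8.88329e-10 m^2/s
Step 2: L = 2*sqrt(D*t)
t = 8 h = 28800 s
L = 2*sqrt(8.88329e-10 * 28800) = 0.01012 m


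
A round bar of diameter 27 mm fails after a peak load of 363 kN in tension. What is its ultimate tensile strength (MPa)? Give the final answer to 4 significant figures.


A0 = pi*(d/2)^2 = pi*(27/2)^2 = 572.555 mm^2
UTS = F_max / A0 = 363*1000 / 572.555
UTS = 634 MPa


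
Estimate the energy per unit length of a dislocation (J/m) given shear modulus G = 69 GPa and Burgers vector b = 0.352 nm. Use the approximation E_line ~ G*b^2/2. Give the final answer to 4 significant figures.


E = G*b^2/2
b = 0.352 nm = 3.52e-10 m
G = 69 GPa = 6.9e+10 Pa
E = 0.5 * 6.9e+10 * (3.52e-10)^2
E = 4.275e-09 J/m


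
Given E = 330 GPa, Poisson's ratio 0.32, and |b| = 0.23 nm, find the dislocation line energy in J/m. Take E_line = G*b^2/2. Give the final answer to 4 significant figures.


Step 1: G = E / (2*(1+nu))
G = 330 / (2*(1+0.32)) = 125 GPa = 1.25e+11 Pa
Step 2: E_line = G*b^2/2
b = 0.23 nm = 2.3e-10 m
E_line = 0.5 * 1.25e+11 * (2.3e-10)^2 = 3.306e-09 J/m


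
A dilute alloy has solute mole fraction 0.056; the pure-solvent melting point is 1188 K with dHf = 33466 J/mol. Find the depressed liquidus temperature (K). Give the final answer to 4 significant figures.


dT = R*Tm^2*x / dHf
dT = 8.314 * 1188^2 * 0.056 / 33466
dT = 19.6348 K
T_new = 1188 - 19.6348 = 1168 K


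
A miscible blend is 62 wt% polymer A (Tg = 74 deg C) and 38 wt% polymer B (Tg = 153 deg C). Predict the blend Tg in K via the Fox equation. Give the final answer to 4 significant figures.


1/Tg = w1/Tg1 + w2/Tg2 (in Kelvin)
Tg1 = 347.15 K, Tg2 = 426.15 K
1/Tg = 0.62/347.15 + 0.38/426.15
Tg = 373.5 K


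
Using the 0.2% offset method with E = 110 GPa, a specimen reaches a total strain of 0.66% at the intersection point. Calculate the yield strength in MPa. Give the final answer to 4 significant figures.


Offset strain = 0.002
Elastic strain at yield = total_strain - offset = 6.6e-03 - 0.002 = 4.6e-03
sigma_y = E * elastic_strain = 110000 * 4.6e-03
sigma_y = 506 MPa


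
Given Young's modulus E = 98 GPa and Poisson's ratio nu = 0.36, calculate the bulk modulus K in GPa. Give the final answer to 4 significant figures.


K = E / (3*(1-2*nu))
K = 98 / (3*(1-2*0.36))
K = 116.7 GPa


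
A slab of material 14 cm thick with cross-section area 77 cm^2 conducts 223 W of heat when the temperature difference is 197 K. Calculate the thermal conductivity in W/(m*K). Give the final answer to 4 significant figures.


k = Q*L / (A*dT)
L = 0.14 m, A = 7.7e-03 m^2
k = 223 * 0.14 / (7.7e-03 * 197)
k = 20.58 W/(m*K)


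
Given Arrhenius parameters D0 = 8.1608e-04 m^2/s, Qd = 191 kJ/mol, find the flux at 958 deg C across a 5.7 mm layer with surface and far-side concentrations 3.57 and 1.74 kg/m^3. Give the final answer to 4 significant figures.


Step 1: D = D0 * exp(-Qd/(R*T))
T = 958 + 273.15 = 1231.15 K
D = 8.1608e-04 * exp(-191e3 / (8.314 * 1231.15)) = 6.42368e-12 m^2/s
Step 2: J = D * (C1 - C2) / dx
J = 6.42368e-12 * (3.57 - 1.74) / 5.7e-03
J = 2.062e-09 kg/(m^2*s)


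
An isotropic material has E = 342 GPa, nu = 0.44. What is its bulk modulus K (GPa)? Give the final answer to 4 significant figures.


K = E / (3*(1-2*nu))
K = 342 / (3*(1-2*0.44))
K = 950 GPa


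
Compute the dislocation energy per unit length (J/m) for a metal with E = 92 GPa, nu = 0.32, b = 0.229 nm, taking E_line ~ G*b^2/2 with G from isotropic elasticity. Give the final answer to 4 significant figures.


Step 1: G = E / (2*(1+nu))
G = 92 / (2*(1+0.32)) = 34.8485 GPa = 3.48485e+10 Pa
Step 2: E_line = G*b^2/2
b = 0.229 nm = 2.29e-10 m
E_line = 0.5 * 3.48485e+10 * (2.29e-10)^2 = 9.137e-10 J/m


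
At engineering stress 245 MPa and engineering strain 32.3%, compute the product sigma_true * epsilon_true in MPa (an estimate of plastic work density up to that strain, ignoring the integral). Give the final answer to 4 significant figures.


sigma_true = sigma_eng * (1 + epsilon_eng)
sigma_true = 245 * (1 + 0.323) = 324.135 MPa
epsilon_true = ln(1 + epsilon_eng)
epsilon_true = ln(1 + 0.323) = 0.279902
sigma_true * epsilon_true = 324.135 * 0.279902 = 90.73 MPa


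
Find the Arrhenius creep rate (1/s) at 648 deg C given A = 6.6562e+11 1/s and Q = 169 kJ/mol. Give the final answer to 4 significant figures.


rate = A * exp(-Q / (R*T))
T = 648 + 273.15 = 921.15 K
rate = 6.6562e+11 * exp(-169e3 / (8.314 * 921.15))
rate = 173.6 1/s


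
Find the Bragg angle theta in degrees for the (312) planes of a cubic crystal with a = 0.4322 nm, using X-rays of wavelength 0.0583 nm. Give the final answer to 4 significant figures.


d = a / sqrt(h^2+k^2+l^2)
d = 0.4322 / sqrt(14) = 0.11551 nm
lambda = 2*d*sin(theta)  =>  sin(theta) = lambda / (2*d)
sin(theta) = 0.0583 / (2 * 0.11551) = 0.252358
theta = 14.62 deg


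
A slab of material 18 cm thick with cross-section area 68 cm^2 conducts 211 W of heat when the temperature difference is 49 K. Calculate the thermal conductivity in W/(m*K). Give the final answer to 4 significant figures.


k = Q*L / (A*dT)
L = 0.18 m, A = 6.8e-03 m^2
k = 211 * 0.18 / (6.8e-03 * 49)
k = 114 W/(m*K)


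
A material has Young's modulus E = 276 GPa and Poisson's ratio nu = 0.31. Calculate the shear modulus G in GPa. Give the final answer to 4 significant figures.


G = E / (2*(1+nu))
G = 276 / (2*(1+0.31))
G = 105.3 GPa


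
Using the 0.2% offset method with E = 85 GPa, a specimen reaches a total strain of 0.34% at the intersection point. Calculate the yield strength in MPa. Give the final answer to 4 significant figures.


Offset strain = 0.002
Elastic strain at yield = total_strain - offset = 3.4e-03 - 0.002 = 1.4e-03
sigma_y = E * elastic_strain = 85000 * 1.4e-03
sigma_y = 119 MPa


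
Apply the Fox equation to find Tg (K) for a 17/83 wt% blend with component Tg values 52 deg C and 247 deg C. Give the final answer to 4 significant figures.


1/Tg = w1/Tg1 + w2/Tg2 (in Kelvin)
Tg1 = 325.15 K, Tg2 = 520.15 K
1/Tg = 0.17/325.15 + 0.83/520.15
Tg = 472 K


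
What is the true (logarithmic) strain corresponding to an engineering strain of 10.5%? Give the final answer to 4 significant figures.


epsilon_true = ln(1 + epsilon_eng)
epsilon_true = ln(1 + 0.105)
epsilon_true = 0.09985


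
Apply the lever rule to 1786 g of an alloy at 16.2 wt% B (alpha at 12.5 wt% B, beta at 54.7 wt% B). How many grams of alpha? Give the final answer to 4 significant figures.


f_alpha = (C_beta - C0) / (C_beta - C_alpha)
f_alpha = (54.7 - 16.2) / (54.7 - 12.5) = 0.912322
m_alpha = f_alpha * m_total = 0.912322 * 1786 = 1629 g


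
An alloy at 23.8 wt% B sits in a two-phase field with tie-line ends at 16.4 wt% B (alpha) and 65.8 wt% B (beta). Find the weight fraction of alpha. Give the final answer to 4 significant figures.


f_alpha = (C_beta - C0) / (C_beta - C_alpha)
f_alpha = (65.8 - 23.8) / (65.8 - 16.4)
f_alpha = 0.8502


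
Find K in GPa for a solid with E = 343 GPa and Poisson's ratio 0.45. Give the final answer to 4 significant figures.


K = E / (3*(1-2*nu))
K = 343 / (3*(1-2*0.45))
K = 1143 GPa


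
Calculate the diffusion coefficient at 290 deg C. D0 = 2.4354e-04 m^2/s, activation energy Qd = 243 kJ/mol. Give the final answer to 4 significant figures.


D = D0 * exp(-Qd / (R*T))
T = 563.15 K
D = 2.4354e-04 * exp(-243e3 / (8.314 * 563.15))
D = 7.022e-27 m^2/s


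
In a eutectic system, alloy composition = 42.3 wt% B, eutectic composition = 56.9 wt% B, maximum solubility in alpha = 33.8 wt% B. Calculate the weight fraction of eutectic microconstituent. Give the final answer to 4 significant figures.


f_primary = (C_e - C0) / (C_e - C_alpha_max)
f_primary = (56.9 - 42.3) / (56.9 - 33.8)
f_primary = 0.632035
f_eutectic = 1 - 0.632035 = 0.368


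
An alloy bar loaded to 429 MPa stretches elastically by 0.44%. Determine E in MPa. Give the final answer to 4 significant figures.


E = sigma / epsilon
epsilon = 0.44% = 4.4e-03
E = 429 / 4.4e-03
E = 97500 MPa


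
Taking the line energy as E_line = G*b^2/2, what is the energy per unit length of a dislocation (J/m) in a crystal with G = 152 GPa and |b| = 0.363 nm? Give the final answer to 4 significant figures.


E = G*b^2/2
b = 0.363 nm = 3.63e-10 m
G = 152 GPa = 1.52e+11 Pa
E = 0.5 * 1.52e+11 * (3.63e-10)^2
E = 1.001e-08 J/m


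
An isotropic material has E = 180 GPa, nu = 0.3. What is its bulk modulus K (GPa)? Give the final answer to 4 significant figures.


K = E / (3*(1-2*nu))
K = 180 / (3*(1-2*0.3))
K = 150 GPa


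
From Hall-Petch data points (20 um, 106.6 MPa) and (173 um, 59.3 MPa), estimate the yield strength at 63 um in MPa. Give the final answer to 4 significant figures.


sigma_y = sigma0 + k / sqrt(d)
1/sqrt(d1) = 1/sqrt(2e-05) = 223.607;  1/sqrt(d2) = 76.0286
k = (sigma1 - sigma2) / (1/sqrt(d1) - 1/sqrt(d2)) = (106.6 - 59.3) / (223.607 - 76.0286) = 0.320508 MPa*m^0.5
sigma0 = sigma1 - k/sqrt(d1) = 106.6 - 0.320508*223.607 = 34.9322 MPa
sigma_y(d3) = 34.9322 + 0.320508 / sqrt(6.3e-05) = 75.31 MPa


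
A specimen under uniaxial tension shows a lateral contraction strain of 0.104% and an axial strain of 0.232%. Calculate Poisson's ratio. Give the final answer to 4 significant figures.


nu = -epsilon_lat / epsilon_axial
Lateral strain is contraction (negative), so using magnitudes:
nu = 0.104 / 0.232
nu = 0.4483


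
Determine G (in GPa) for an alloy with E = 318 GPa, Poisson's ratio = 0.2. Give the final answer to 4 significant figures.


G = E / (2*(1+nu))
G = 318 / (2*(1+0.2))
G = 132.5 GPa


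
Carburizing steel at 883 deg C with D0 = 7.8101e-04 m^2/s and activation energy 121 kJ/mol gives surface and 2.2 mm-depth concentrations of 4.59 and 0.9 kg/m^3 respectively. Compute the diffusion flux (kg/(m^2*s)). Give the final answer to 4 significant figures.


Step 1: D = D0 * exp(-Qd/(R*T))
T = 883 + 273.15 = 1156.15 K
D = 7.8101e-04 * exp(-121e3 / (8.314 * 1156.15)) = 2.66503e-09 m^2/s
Step 2: J = D * (C1 - C2) / dx
J = 2.66503e-09 * (4.59 - 0.9) / 2.2e-03
J = 4.47e-06 kg/(m^2*s)


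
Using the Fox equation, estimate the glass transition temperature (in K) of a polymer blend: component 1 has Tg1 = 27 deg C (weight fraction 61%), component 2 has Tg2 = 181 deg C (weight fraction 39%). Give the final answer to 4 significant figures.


1/Tg = w1/Tg1 + w2/Tg2 (in Kelvin)
Tg1 = 300.15 K, Tg2 = 454.15 K
1/Tg = 0.61/300.15 + 0.39/454.15
Tg = 345.9 K


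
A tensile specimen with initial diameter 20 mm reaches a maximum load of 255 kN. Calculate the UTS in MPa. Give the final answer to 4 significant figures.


A0 = pi*(d/2)^2 = pi*(20/2)^2 = 314.159 mm^2
UTS = F_max / A0 = 255*1000 / 314.159
UTS = 811.7 MPa


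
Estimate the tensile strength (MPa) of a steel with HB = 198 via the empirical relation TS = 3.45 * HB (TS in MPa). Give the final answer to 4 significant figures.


TS (MPa) = 3.45 * HB
TS = 3.45 * 198
TS = 683.1 MPa


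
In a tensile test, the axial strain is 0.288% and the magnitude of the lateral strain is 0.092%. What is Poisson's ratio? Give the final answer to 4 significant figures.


nu = -epsilon_lat / epsilon_axial
Lateral strain is contraction (negative), so using magnitudes:
nu = 0.092 / 0.288
nu = 0.3194


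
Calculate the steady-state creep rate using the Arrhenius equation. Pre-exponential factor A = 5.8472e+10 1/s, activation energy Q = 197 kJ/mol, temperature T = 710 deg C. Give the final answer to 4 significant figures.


rate = A * exp(-Q / (R*T))
T = 710 + 273.15 = 983.15 K
rate = 5.8472e+10 * exp(-197e3 / (8.314 * 983.15))
rate = 1.995 1/s


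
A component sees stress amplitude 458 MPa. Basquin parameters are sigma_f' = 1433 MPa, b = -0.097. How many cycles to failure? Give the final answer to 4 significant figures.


sigma_a = sigma_f' * (2*Nf)^b
2*Nf = (sigma_a / sigma_f')^(1/b)
2*Nf = (458 / 1433)^(1/-0.097)
2*Nf = 127943
Nf = 63970 cycles


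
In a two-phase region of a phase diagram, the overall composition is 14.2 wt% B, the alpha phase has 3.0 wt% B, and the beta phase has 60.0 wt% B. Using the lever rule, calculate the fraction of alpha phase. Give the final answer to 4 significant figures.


f_alpha = (C_beta - C0) / (C_beta - C_alpha)
f_alpha = (60.0 - 14.2) / (60.0 - 3.0)
f_alpha = 0.8035


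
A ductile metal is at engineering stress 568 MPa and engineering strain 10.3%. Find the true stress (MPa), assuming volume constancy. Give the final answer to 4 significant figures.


sigma_true = sigma_eng * (1 + epsilon_eng)
sigma_true = 568 * (1 + 0.103)
sigma_true = 626.5 MPa


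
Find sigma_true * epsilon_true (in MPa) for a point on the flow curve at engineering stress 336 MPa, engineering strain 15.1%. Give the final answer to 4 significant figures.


sigma_true = sigma_eng * (1 + epsilon_eng)
sigma_true = 336 * (1 + 0.151) = 386.736 MPa
epsilon_true = ln(1 + epsilon_eng)
epsilon_true = ln(1 + 0.151) = 0.140631
sigma_true * epsilon_true = 386.736 * 0.140631 = 54.39 MPa


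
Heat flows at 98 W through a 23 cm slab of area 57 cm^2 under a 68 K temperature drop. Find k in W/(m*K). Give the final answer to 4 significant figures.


k = Q*L / (A*dT)
L = 0.23 m, A = 5.7e-03 m^2
k = 98 * 0.23 / (5.7e-03 * 68)
k = 58.15 W/(m*K)


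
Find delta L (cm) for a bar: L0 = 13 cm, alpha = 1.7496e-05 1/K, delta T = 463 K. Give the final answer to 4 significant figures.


dL = L0 * alpha * dT
dL = 13 * 1.7496e-05 * 463
dL = 0.1053 cm


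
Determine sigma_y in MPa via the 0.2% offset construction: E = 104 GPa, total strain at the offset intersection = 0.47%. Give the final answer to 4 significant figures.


Offset strain = 0.002
Elastic strain at yield = total_strain - offset = 4.7e-03 - 0.002 = 2.7e-03
sigma_y = E * elastic_strain = 104000 * 2.7e-03
sigma_y = 280.8 MPa


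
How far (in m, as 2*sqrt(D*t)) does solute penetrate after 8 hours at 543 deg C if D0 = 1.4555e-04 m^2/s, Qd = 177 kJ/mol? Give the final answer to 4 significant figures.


Step 1: D = D0 * exp(-Qd/(R*T))
T = 816.15 K
D = 1.4555e-04 * exp(-177e3 / (8.314 * 816.15)) = 6.82932e-16 m^2/s
Step 2: L = 2*sqrt(D*t)
t = 8 h = 28800 s
L = 2*sqrt(6.82932e-16 * 28800) = 8.87e-06 m


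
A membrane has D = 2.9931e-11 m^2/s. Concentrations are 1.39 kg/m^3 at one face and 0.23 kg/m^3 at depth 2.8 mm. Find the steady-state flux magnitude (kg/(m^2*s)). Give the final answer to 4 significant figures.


J = -D * (dC/dx) = D * (C1 - C2) / dx
J = 2.9931e-11 * (1.39 - 0.23) / 2.8e-03
J = 1.24e-08 kg/(m^2*s)


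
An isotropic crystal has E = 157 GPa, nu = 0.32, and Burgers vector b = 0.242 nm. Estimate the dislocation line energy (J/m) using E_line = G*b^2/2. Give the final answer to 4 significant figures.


Step 1: G = E / (2*(1+nu))
G = 157 / (2*(1+0.32)) = 59.4697 GPa = 5.94697e+10 Pa
Step 2: E_line = G*b^2/2
b = 0.242 nm = 2.42e-10 m
E_line = 0.5 * 5.94697e+10 * (2.42e-10)^2 = 1.741e-09 J/m


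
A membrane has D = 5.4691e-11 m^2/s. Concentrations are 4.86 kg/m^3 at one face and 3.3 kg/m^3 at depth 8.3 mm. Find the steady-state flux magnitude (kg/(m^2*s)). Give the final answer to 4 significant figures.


J = -D * (dC/dx) = D * (C1 - C2) / dx
J = 5.4691e-11 * (4.86 - 3.3) / 8.3e-03
J = 1.028e-08 kg/(m^2*s)


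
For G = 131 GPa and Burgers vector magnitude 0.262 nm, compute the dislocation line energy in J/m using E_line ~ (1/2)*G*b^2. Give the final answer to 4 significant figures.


E = G*b^2/2
b = 0.262 nm = 2.62e-10 m
G = 131 GPa = 1.31e+11 Pa
E = 0.5 * 1.31e+11 * (2.62e-10)^2
E = 4.496e-09 J/m


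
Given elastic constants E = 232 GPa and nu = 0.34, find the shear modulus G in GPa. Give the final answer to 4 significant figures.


G = E / (2*(1+nu))
G = 232 / (2*(1+0.34))
G = 86.57 GPa


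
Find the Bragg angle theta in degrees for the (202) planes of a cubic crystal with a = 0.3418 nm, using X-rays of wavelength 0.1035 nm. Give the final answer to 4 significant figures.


d = a / sqrt(h^2+k^2+l^2)
d = 0.3418 / sqrt(8) = 0.120845 nm
lambda = 2*d*sin(theta)  =>  sin(theta) = lambda / (2*d)
sin(theta) = 0.1035 / (2 * 0.120845) = 0.428236
theta = 25.36 deg


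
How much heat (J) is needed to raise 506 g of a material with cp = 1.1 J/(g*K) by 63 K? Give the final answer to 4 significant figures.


Q = m * cp * dT
Q = 506 * 1.1 * 63
Q = 35070 J


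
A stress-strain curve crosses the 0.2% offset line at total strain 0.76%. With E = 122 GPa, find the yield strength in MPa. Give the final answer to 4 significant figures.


Offset strain = 0.002
Elastic strain at yield = total_strain - offset = 7.6e-03 - 0.002 = 5.6e-03
sigma_y = E * elastic_strain = 122000 * 5.6e-03
sigma_y = 683.2 MPa


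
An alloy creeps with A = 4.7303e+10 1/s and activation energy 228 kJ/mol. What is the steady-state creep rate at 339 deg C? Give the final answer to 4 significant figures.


rate = A * exp(-Q / (R*T))
T = 339 + 273.15 = 612.15 K
rate = 4.7303e+10 * exp(-228e3 / (8.314 * 612.15))
rate = 1.656e-09 1/s


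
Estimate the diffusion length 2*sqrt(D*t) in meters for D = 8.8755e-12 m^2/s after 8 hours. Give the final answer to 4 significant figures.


t = 8 hr = 28800 s
Diffusion length = 2*sqrt(D*t)
= 2*sqrt(8.8755e-12 * 28800)
= 1.011e-03 m


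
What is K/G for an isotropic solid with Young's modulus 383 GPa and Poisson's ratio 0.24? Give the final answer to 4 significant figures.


G = E / (2*(1+nu))
G = 383 / (2*(1+0.24)) = 154.435 GPa
K = E / (3*(1-2*nu))
K = 383 / (3*(1-2*0.24)) = 245.513 GPa
K/G = 245.513 / 154.435 = 1.59


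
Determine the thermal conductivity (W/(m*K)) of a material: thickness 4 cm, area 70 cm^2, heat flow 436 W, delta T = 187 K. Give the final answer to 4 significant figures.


k = Q*L / (A*dT)
L = 0.04 m, A = 7e-03 m^2
k = 436 * 0.04 / (7e-03 * 187)
k = 13.32 W/(m*K)


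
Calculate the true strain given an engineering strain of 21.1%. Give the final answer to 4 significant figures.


epsilon_true = ln(1 + epsilon_eng)
epsilon_true = ln(1 + 0.211)
epsilon_true = 0.1914


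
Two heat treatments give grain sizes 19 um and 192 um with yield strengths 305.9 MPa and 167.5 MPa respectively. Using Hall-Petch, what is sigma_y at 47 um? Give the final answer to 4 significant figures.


sigma_y = sigma0 + k / sqrt(d)
1/sqrt(d1) = 1/sqrt(1.9e-05) = 229.416;  1/sqrt(d2) = 72.1688
k = (sigma1 - sigma2) / (1/sqrt(d1) - 1/sqrt(d2)) = (305.9 - 167.5) / (229.416 - 72.1688) = 0.880144 MPa*m^0.5
sigma0 = sigma1 - k/sqrt(d1) = 305.9 - 0.880144*229.416 = 103.981 MPa
sigma_y(d3) = 103.981 + 0.880144 / sqrt(4.7e-05) = 232.4 MPa


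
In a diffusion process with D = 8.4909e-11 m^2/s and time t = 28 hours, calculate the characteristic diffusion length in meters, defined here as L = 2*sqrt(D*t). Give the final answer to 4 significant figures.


t = 28 hr = 100800 s
Diffusion length = 2*sqrt(D*t)
= 2*sqrt(8.4909e-11 * 100800)
= 5.851e-03 m


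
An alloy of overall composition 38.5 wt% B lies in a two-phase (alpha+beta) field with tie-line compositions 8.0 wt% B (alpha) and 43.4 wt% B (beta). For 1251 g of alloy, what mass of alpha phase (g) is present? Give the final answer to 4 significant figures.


f_alpha = (C_beta - C0) / (C_beta - C_alpha)
f_alpha = (43.4 - 38.5) / (43.4 - 8.0) = 0.138418
m_alpha = f_alpha * m_total = 0.138418 * 1251 = 173.2 g


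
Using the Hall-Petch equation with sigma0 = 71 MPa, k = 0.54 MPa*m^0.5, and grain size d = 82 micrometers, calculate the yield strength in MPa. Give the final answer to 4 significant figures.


sigma_y = sigma0 + k / sqrt(d)
d = 82 um = 8.2e-05 m
sigma_y = 71 + 0.54 / sqrt(8.2e-05)
sigma_y = 130.6 MPa


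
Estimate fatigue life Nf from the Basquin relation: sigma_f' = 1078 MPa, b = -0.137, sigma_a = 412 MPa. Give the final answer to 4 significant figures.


sigma_a = sigma_f' * (2*Nf)^b
2*Nf = (sigma_a / sigma_f')^(1/b)
2*Nf = (412 / 1078)^(1/-0.137)
2*Nf = 1119.6
Nf = 559.8 cycles


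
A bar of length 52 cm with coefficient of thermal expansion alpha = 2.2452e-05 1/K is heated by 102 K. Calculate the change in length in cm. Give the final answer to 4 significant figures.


dL = L0 * alpha * dT
dL = 52 * 2.2452e-05 * 102
dL = 0.1191 cm


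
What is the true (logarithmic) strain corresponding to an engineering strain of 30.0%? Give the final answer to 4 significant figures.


epsilon_true = ln(1 + epsilon_eng)
epsilon_true = ln(1 + 0.3)
epsilon_true = 0.2624


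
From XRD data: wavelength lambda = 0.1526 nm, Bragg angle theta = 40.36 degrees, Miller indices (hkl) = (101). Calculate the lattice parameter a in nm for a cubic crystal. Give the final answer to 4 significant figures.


d = lambda / (2*sin(theta))
d = 0.1526 / (2*sin(40.36 deg))
d = 0.117822 nm
a = d * sqrt(h^2+k^2+l^2) = 0.117822 * sqrt(2)
a = 0.1666 nm


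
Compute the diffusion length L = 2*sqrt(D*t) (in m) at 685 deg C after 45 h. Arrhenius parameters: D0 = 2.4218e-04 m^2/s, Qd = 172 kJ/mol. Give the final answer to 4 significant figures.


Step 1: D = D0 * exp(-Qd/(R*T))
T = 958.15 K
D = 2.4218e-04 * exp(-172e3 / (8.314 * 958.15)) = 1.0163e-13 m^2/s
Step 2: L = 2*sqrt(D*t)
t = 45 h = 162000 s
L = 2*sqrt(1.0163e-13 * 162000) = 2.566e-04 m


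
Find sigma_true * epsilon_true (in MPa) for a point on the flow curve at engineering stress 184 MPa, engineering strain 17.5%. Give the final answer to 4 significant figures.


sigma_true = sigma_eng * (1 + epsilon_eng)
sigma_true = 184 * (1 + 0.175) = 216.2 MPa
epsilon_true = ln(1 + epsilon_eng)
epsilon_true = ln(1 + 0.175) = 0.161268
sigma_true * epsilon_true = 216.2 * 0.161268 = 34.87 MPa


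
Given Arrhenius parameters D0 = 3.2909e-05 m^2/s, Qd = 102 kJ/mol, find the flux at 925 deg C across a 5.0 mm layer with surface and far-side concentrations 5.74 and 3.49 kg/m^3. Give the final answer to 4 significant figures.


Step 1: D = D0 * exp(-Qd/(R*T))
T = 925 + 273.15 = 1198.15 K
D = 3.2909e-05 * exp(-102e3 / (8.314 * 1198.15)) = 1.17586e-09 m^2/s
Step 2: J = D * (C1 - C2) / dx
J = 1.17586e-09 * (5.74 - 3.49) / 5e-03
J = 5.291e-07 kg/(m^2*s)


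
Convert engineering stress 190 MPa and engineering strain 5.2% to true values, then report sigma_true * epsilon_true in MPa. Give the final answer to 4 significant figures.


sigma_true = sigma_eng * (1 + epsilon_eng)
sigma_true = 190 * (1 + 0.052) = 199.88 MPa
epsilon_true = ln(1 + epsilon_eng)
epsilon_true = ln(1 + 0.052) = 0.0506931
sigma_true * epsilon_true = 199.88 * 0.0506931 = 10.13 MPa


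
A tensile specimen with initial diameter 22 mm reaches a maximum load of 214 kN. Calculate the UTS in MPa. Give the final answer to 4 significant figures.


A0 = pi*(d/2)^2 = pi*(22/2)^2 = 380.133 mm^2
UTS = F_max / A0 = 214*1000 / 380.133
UTS = 563 MPa


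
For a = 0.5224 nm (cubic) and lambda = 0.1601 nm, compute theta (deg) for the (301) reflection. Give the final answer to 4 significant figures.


d = a / sqrt(h^2+k^2+l^2)
d = 0.5224 / sqrt(10) = 0.165197 nm
lambda = 2*d*sin(theta)  =>  sin(theta) = lambda / (2*d)
sin(theta) = 0.1601 / (2 * 0.165197) = 0.484572
theta = 28.98 deg


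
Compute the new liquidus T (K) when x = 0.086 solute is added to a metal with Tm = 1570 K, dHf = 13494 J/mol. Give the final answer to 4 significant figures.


dT = R*Tm^2*x / dHf
dT = 8.314 * 1570^2 * 0.086 / 13494
dT = 130.607 K
T_new = 1570 - 130.607 = 1439 K


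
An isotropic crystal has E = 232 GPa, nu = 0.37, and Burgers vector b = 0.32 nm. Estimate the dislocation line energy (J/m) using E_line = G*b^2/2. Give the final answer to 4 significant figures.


Step 1: G = E / (2*(1+nu))
G = 232 / (2*(1+0.37)) = 84.6715 GPa = 8.46715e+10 Pa
Step 2: E_line = G*b^2/2
b = 0.32 nm = 3.2e-10 m
E_line = 0.5 * 8.46715e+10 * (3.2e-10)^2 = 4.335e-09 J/m


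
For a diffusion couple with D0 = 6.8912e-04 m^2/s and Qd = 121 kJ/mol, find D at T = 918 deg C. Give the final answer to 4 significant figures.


D = D0 * exp(-Qd / (R*T))
T = 1191.15 K
D = 6.8912e-04 * exp(-121e3 / (8.314 * 1191.15))
D = 3.404e-09 m^2/s


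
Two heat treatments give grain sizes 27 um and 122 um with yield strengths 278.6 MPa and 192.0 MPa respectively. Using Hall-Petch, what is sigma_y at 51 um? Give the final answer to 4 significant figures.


sigma_y = sigma0 + k / sqrt(d)
1/sqrt(d1) = 1/sqrt(2.7e-05) = 192.45;  1/sqrt(d2) = 90.5357
k = (sigma1 - sigma2) / (1/sqrt(d1) - 1/sqrt(d2)) = (278.6 - 192.0) / (192.45 - 90.5357) = 0.849733 MPa*m^0.5
sigma0 = sigma1 - k/sqrt(d1) = 278.6 - 0.849733*192.45 = 115.069 MPa
sigma_y(d3) = 115.069 + 0.849733 / sqrt(5.1e-05) = 234.1 MPa


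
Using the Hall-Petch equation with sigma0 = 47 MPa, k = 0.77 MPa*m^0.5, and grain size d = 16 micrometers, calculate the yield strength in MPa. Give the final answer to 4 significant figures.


sigma_y = sigma0 + k / sqrt(d)
d = 16 um = 1.6e-05 m
sigma_y = 47 + 0.77 / sqrt(1.6e-05)
sigma_y = 239.5 MPa


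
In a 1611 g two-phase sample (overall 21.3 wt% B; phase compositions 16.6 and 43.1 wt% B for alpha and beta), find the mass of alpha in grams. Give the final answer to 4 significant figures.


f_alpha = (C_beta - C0) / (C_beta - C_alpha)
f_alpha = (43.1 - 21.3) / (43.1 - 16.6) = 0.822642
m_alpha = f_alpha * m_total = 0.822642 * 1611 = 1325 g


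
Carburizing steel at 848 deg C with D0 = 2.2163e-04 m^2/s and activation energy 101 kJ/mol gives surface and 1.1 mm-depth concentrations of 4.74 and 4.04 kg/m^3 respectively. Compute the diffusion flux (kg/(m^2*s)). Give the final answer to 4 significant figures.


Step 1: D = D0 * exp(-Qd/(R*T))
T = 848 + 273.15 = 1121.15 K
D = 2.2163e-04 * exp(-101e3 / (8.314 * 1121.15)) = 4.3636e-09 m^2/s
Step 2: J = D * (C1 - C2) / dx
J = 4.3636e-09 * (4.74 - 4.04) / 1.1e-03
J = 2.777e-06 kg/(m^2*s)


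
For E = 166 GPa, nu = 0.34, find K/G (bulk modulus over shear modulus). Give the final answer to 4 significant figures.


G = E / (2*(1+nu))
G = 166 / (2*(1+0.34)) = 61.9403 GPa
K = E / (3*(1-2*nu))
K = 166 / (3*(1-2*0.34)) = 172.917 GPa
K/G = 172.917 / 61.9403 = 2.792


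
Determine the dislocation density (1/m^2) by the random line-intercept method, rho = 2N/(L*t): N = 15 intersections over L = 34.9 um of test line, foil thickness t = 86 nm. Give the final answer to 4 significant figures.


rho = 2N / (L * t)
L = 34.9 um = 3.49e-05 m, t = 86 nm = 8.6e-08 m
rho = 2 * 15 / (3.49e-05 * 8.6e-08)
rho = 9.995e+12 1/m^2


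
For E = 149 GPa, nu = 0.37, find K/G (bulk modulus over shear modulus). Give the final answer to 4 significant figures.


G = E / (2*(1+nu))
G = 149 / (2*(1+0.37)) = 54.3796 GPa
K = E / (3*(1-2*nu))
K = 149 / (3*(1-2*0.37)) = 191.026 GPa
K/G = 191.026 / 54.3796 = 3.513


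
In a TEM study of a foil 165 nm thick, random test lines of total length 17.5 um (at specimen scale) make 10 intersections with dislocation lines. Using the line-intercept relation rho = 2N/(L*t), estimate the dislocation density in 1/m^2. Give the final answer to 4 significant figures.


rho = 2N / (L * t)
L = 17.5 um = 1.75e-05 m, t = 165 nm = 1.65e-07 m
rho = 2 * 10 / (1.75e-05 * 1.65e-07)
rho = 6.926e+12 1/m^2


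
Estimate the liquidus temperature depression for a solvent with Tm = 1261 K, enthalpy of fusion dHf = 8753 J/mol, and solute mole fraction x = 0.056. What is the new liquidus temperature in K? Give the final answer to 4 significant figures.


dT = R*Tm^2*x / dHf
dT = 8.314 * 1261^2 * 0.056 / 8753
dT = 84.5807 K
T_new = 1261 - 84.5807 = 1176 K


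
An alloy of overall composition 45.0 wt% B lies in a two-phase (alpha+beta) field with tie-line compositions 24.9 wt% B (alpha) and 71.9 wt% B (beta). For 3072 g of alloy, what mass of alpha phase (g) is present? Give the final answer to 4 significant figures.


f_alpha = (C_beta - C0) / (C_beta - C_alpha)
f_alpha = (71.9 - 45.0) / (71.9 - 24.9) = 0.57234
m_alpha = f_alpha * m_total = 0.57234 * 3072 = 1758 g


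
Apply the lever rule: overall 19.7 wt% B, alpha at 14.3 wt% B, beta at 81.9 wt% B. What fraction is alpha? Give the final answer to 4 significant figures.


f_alpha = (C_beta - C0) / (C_beta - C_alpha)
f_alpha = (81.9 - 19.7) / (81.9 - 14.3)
f_alpha = 0.9201


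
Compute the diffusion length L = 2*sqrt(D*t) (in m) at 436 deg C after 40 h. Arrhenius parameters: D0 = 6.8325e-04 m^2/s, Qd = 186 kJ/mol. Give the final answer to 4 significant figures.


Step 1: D = D0 * exp(-Qd/(R*T))
T = 709.15 K
D = 6.8325e-04 * exp(-186e3 / (8.314 * 709.15)) = 1.36044e-17 m^2/s
Step 2: L = 2*sqrt(D*t)
t = 40 h = 144000 s
L = 2*sqrt(1.36044e-17 * 144000) = 2.799e-06 m


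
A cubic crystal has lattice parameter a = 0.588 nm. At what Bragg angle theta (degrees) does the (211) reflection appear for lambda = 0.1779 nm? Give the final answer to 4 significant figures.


d = a / sqrt(h^2+k^2+l^2)
d = 0.588 / sqrt(6) = 0.24005 nm
lambda = 2*d*sin(theta)  =>  sin(theta) = lambda / (2*d)
sin(theta) = 0.1779 / (2 * 0.24005) = 0.370548
theta = 21.75 deg


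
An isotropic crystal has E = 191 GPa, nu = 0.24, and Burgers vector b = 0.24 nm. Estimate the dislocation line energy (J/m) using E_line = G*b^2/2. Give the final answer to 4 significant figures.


Step 1: G = E / (2*(1+nu))
G = 191 / (2*(1+0.24)) = 77.0161 GPa = 7.70161e+10 Pa
Step 2: E_line = G*b^2/2
b = 0.24 nm = 2.4e-10 m
E_line = 0.5 * 7.70161e+10 * (2.4e-10)^2 = 2.218e-09 J/m


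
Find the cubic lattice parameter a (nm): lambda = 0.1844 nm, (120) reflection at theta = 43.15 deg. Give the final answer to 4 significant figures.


d = lambda / (2*sin(theta))
d = 0.1844 / (2*sin(43.15 deg))
d = 0.134813 nm
a = d * sqrt(h^2+k^2+l^2) = 0.134813 * sqrt(5)
a = 0.3015 nm


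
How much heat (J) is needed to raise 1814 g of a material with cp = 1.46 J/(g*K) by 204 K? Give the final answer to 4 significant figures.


Q = m * cp * dT
Q = 1814 * 1.46 * 204
Q = 540300 J


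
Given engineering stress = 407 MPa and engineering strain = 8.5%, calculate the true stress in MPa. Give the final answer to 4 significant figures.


sigma_true = sigma_eng * (1 + epsilon_eng)
sigma_true = 407 * (1 + 0.085)
sigma_true = 441.6 MPa


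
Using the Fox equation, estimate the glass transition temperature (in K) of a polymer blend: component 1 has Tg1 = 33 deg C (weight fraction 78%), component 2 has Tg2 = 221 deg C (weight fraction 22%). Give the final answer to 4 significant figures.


1/Tg = w1/Tg1 + w2/Tg2 (in Kelvin)
Tg1 = 306.15 K, Tg2 = 494.15 K
1/Tg = 0.78/306.15 + 0.22/494.15
Tg = 334.1 K


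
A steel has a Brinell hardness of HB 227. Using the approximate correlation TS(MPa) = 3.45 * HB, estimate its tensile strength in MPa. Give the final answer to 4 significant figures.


TS (MPa) = 3.45 * HB
TS = 3.45 * 227
TS = 783.2 MPa


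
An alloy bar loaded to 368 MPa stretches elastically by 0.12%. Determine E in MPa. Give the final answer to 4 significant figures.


E = sigma / epsilon
epsilon = 0.12% = 1.2e-03
E = 368 / 1.2e-03
E = 306700 MPa


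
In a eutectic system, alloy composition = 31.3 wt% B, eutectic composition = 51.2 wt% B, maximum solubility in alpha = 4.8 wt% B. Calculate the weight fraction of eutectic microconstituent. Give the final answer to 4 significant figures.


f_primary = (C_e - C0) / (C_e - C_alpha_max)
f_primary = (51.2 - 31.3) / (51.2 - 4.8)
f_primary = 0.428879
f_eutectic = 1 - 0.428879 = 0.5711


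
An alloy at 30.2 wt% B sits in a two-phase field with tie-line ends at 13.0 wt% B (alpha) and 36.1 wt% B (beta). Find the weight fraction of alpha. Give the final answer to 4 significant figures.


f_alpha = (C_beta - C0) / (C_beta - C_alpha)
f_alpha = (36.1 - 30.2) / (36.1 - 13.0)
f_alpha = 0.2554


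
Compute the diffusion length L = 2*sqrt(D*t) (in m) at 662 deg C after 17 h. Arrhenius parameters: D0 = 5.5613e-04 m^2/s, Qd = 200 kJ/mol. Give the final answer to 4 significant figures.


Step 1: D = D0 * exp(-Qd/(R*T))
T = 935.15 K
D = 5.5613e-04 * exp(-200e3 / (8.314 * 935.15)) = 3.74438e-15 m^2/s
Step 2: L = 2*sqrt(D*t)
t = 17 h = 61200 s
L = 2*sqrt(3.74438e-15 * 61200) = 3.028e-05 m


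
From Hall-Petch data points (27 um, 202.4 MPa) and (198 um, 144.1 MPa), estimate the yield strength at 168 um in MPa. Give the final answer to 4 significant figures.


sigma_y = sigma0 + k / sqrt(d)
1/sqrt(d1) = 1/sqrt(2.7e-05) = 192.45;  1/sqrt(d2) = 71.0669
k = (sigma1 - sigma2) / (1/sqrt(d1) - 1/sqrt(d2)) = (202.4 - 144.1) / (192.45 - 71.0669) = 0.480297 MPa*m^0.5
sigma0 = sigma1 - k/sqrt(d1) = 202.4 - 0.480297*192.45 = 109.967 MPa
sigma_y(d3) = 109.967 + 0.480297 / sqrt(1.68e-04) = 147 MPa


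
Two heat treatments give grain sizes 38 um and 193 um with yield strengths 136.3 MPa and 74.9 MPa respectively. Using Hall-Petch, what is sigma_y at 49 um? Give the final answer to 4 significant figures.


sigma_y = sigma0 + k / sqrt(d)
1/sqrt(d1) = 1/sqrt(3.8e-05) = 162.221;  1/sqrt(d2) = 71.9816
k = (sigma1 - sigma2) / (1/sqrt(d1) - 1/sqrt(d2)) = (136.3 - 74.9) / (162.221 - 71.9816) = 0.680409 MPa*m^0.5
sigma0 = sigma1 - k/sqrt(d1) = 136.3 - 0.680409*162.221 = 25.9231 MPa
sigma_y(d3) = 25.9231 + 0.680409 / sqrt(4.9e-05) = 123.1 MPa


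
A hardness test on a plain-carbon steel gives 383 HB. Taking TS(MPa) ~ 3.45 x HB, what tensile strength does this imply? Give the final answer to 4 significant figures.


TS (MPa) = 3.45 * HB
TS = 3.45 * 383
TS = 1321 MPa


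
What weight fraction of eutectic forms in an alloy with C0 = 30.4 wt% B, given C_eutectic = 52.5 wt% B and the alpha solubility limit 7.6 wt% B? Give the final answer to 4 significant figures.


f_primary = (C_e - C0) / (C_e - C_alpha_max)
f_primary = (52.5 - 30.4) / (52.5 - 7.6)
f_primary = 0.492205
f_eutectic = 1 - 0.492205 = 0.5078


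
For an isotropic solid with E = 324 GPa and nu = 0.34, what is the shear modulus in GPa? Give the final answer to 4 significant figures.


G = E / (2*(1+nu))
G = 324 / (2*(1+0.34))
G = 120.9 GPa


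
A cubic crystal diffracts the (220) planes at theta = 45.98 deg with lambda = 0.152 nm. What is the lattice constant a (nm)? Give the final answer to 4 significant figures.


d = lambda / (2*sin(theta))
d = 0.152 / (2*sin(45.98 deg))
d = 0.105688 nm
a = d * sqrt(h^2+k^2+l^2) = 0.105688 * sqrt(8)
a = 0.2989 nm


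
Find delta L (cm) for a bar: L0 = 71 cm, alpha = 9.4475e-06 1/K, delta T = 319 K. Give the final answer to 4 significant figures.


dL = L0 * alpha * dT
dL = 71 * 9.4475e-06 * 319
dL = 0.214 cm


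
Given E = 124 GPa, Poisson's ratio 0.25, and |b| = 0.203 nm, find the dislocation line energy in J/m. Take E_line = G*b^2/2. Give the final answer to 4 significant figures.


Step 1: G = E / (2*(1+nu))
G = 124 / (2*(1+0.25)) = 49.6 GPa = 4.96e+10 Pa
Step 2: E_line = G*b^2/2
b = 0.203 nm = 2.03e-10 m
E_line = 0.5 * 4.96e+10 * (2.03e-10)^2 = 1.022e-09 J/m


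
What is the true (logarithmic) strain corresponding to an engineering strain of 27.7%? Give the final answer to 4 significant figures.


epsilon_true = ln(1 + epsilon_eng)
epsilon_true = ln(1 + 0.277)
epsilon_true = 0.2445


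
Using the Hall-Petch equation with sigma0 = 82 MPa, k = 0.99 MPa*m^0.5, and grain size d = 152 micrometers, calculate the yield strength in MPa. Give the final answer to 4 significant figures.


sigma_y = sigma0 + k / sqrt(d)
d = 152 um = 1.52e-04 m
sigma_y = 82 + 0.99 / sqrt(1.52e-04)
sigma_y = 162.3 MPa


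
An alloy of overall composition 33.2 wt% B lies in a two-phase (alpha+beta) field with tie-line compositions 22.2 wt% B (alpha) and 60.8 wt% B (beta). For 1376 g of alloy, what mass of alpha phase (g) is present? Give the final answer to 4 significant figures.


f_alpha = (C_beta - C0) / (C_beta - C_alpha)
f_alpha = (60.8 - 33.2) / (60.8 - 22.2) = 0.715026
m_alpha = f_alpha * m_total = 0.715026 * 1376 = 983.9 g


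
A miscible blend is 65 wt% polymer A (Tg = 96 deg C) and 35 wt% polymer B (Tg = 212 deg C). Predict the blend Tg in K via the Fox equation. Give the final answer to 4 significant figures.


1/Tg = w1/Tg1 + w2/Tg2 (in Kelvin)
Tg1 = 369.15 K, Tg2 = 485.15 K
1/Tg = 0.65/369.15 + 0.35/485.15
Tg = 402.9 K


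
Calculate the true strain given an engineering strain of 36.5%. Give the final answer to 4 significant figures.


epsilon_true = ln(1 + epsilon_eng)
epsilon_true = ln(1 + 0.365)
epsilon_true = 0.3112


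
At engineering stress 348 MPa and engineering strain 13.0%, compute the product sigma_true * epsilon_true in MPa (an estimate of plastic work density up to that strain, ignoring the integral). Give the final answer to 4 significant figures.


sigma_true = sigma_eng * (1 + epsilon_eng)
sigma_true = 348 * (1 + 0.13) = 393.24 MPa
epsilon_true = ln(1 + epsilon_eng)
epsilon_true = ln(1 + 0.13) = 0.122218
sigma_true * epsilon_true = 393.24 * 0.122218 = 48.06 MPa
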